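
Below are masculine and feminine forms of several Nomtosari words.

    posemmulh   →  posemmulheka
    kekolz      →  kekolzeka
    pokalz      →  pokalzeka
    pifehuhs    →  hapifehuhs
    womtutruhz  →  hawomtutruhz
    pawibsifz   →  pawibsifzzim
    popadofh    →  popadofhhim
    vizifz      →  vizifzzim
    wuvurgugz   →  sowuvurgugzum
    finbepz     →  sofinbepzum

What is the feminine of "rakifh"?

kekolz and womtutruhz both end in -z yet inflect differently (kekolzeka, hawomtutruhz), so the final letter is not what conditions the rule; the second-to-last letter is.
"rakifh" has second-to-last letter 'f'. The stems whose second-to-last letter is 'f' (pawibsifz → pawibsifzzim, popadofh → popadofhhim, vizifz → vizifzzim) double the final consonant and add -im.
So rakifh → rakifhhim.

rakifhhim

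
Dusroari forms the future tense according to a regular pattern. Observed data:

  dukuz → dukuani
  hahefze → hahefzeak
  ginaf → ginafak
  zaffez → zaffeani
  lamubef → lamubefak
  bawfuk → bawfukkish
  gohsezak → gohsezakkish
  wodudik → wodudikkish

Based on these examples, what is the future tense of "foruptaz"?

foruptaani

"foruptaz" ends in -z. The stems ending in -z (dukuz → dukuani, zaffez → zaffeani) drop the final letter and add -ani.
The other patterns: stems ending in -k double the final consonant and add -ish; stems ending in -e or -f add -ak.
So foruptaz → foruptaani.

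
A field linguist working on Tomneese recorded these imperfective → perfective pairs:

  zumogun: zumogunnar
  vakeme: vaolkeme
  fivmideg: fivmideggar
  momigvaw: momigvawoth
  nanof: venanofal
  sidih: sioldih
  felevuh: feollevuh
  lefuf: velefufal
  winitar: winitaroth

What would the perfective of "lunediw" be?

lunediwoth

lefuf and zumogun both have last vowel 'u' yet inflect differently (velefufal, zumogunnar), so the last vowel is not what conditions the rule; the final letter is.
"lunediw" ends in -w. The one such stem in the data (momigvaw → momigvawoth) adds -oth, so the same rule applies.
The other patterns: stems ending in -f add ve- … -al around the stem; stems ending in -g or -n double the final consonant and add -ar; stems ending in -e or -h insert -ol- after the first vowel.
So lunediw → lunediwoth.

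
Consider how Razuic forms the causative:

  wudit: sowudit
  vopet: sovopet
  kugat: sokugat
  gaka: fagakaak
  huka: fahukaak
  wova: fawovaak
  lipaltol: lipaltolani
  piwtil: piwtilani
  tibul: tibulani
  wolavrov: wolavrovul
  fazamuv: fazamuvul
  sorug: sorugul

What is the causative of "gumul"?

gumulani

kugat and gaka both have last vowel 'a' yet inflect differently (sokugat, fagakaak), so the last vowel is not what conditions the rule; the final letter is.
"gumul" ends in -l. The stems ending in -l (lipaltol → lipaltolani, piwtil → piwtilani, tibul → tibulani) add -ani.
So gumul → gumulani.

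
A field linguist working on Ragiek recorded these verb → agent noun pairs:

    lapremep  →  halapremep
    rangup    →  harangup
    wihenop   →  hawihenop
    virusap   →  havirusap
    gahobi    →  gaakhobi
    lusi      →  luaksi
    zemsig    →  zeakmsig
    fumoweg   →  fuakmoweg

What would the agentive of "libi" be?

"libi" ends in -i. The stems ending in -i (gahobi → gaakhobi, lusi → luaksi) insert -ak- after the first vowel.
The other pattern: stems ending in -p add the prefix ha-.
So libi → liakbi.

liakbi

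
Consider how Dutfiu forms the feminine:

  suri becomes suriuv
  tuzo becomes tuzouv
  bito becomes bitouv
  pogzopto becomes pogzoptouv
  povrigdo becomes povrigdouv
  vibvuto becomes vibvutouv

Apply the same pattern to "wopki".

wopkiuv

Every pair shown (suri → suriuv, tuzo → tuzouv, bito → bitouv, …) follows the same rule: add -uv.
So wopki → wopkiuv.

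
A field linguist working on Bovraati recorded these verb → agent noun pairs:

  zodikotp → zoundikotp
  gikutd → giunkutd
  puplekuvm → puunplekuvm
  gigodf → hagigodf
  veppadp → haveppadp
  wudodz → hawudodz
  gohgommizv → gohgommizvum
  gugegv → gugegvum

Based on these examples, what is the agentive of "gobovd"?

zodikotp and veppadp both end in -p yet inflect differently (zoundikotp, haveppadp), so the final letter is not what conditions the rule; the second-to-last letter is.
"gobovd" has second-to-last letter 'v'. The one such stem in the data (puplekuvm → puunplekuvm) inserts -un- after the first vowel (as do zodikotp, gikutd), so the same rule applies.
So gobovd → gounbovd.

gounbovd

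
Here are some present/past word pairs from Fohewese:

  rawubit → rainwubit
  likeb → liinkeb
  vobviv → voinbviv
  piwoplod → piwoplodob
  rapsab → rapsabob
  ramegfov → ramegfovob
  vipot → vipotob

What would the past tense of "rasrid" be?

rainsrid

likeb and rapsab both end in -b yet inflect differently (liinkeb, rapsabob), so the final letter is not what conditions the rule; the last vowel is.
"rasrid" has last vowel 'i'. The stems whose last vowel is 'i' (rawubit → rainwubit, vobviv → voinbviv) insert -in- after the first vowel.
So rasrid → rainsrid.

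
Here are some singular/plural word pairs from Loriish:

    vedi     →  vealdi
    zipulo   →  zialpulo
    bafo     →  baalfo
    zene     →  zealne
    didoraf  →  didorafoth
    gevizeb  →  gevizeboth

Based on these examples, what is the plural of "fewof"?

fewofoth

gevizeb and zene both have last vowel 'e' yet inflect differently (gevizeboth, zealne), so the last vowel is not what conditions the rule; whether the stem ends in a vowel or a consonant is.
"fewof" ends in a consonant. The stems ending in a consonant (didoraf → didorafoth, gevizeb → gevizeboth) add -oth.
So fewof → fewofoth.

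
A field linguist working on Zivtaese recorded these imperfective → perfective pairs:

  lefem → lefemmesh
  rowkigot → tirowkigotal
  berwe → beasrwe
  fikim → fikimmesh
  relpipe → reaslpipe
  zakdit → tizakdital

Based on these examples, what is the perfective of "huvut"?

tihuvutal

zakdit and fikim both have last vowel 'i' yet inflect differently (tizakdital, fikimmesh), so the last vowel is not what conditions the rule; the final letter is.
"huvut" ends in -t. The stems ending in -t (rowkigot → tirowkigotal, zakdit → tizakdital) add ti- … -al around the stem.
The other patterns: stems ending in -e insert -as- after the first vowel; stems ending in -m double the final consonant and add -esh.
So huvut → tihuvutal.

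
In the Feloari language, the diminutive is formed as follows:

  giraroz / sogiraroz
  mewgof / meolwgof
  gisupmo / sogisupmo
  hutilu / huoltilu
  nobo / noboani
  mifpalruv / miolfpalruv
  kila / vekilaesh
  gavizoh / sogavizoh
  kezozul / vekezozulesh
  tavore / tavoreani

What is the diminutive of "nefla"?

gisupmo and nobo both end in -o yet inflect differently (sogisupmo, noboani), so the final letter is not what conditions the rule; the first letter is.
"nefla" begins with n-. The one such stem in the data (nobo → noboani) adds -ani, so the same rule applies.
So nefla → neflaani.

neflaani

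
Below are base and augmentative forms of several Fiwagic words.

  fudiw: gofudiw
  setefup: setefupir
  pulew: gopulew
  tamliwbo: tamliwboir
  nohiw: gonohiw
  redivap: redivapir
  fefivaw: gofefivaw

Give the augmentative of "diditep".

fefivaw and redivap both have last vowel 'a' yet inflect differently (gofefivaw, redivapir), so the last vowel is not what conditions the rule; the final letter is.
"diditep" ends in -p. The stems ending in -p (redivap → redivapir, setefup → setefupir) add -ir.
The other pattern: stems ending in -w add the prefix go-.
So diditep → diditepir.

diditepir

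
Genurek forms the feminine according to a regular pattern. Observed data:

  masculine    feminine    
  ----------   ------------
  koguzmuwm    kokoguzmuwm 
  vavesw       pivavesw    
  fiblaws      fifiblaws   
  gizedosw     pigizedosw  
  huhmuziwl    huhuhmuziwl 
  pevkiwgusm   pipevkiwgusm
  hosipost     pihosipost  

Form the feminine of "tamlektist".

pitamlektist

pevkiwgusm and koguzmuwm both end in -m yet inflect differently (pipevkiwgusm, kokoguzmuwm), so the final letter is not what conditions the rule; the second-to-last letter is.
"tamlektist" has second-to-last letter 's'. The stems whose second-to-last letter is 's' (vavesw → pivavesw, pevkiwgusm → pipevkiwgusm, gizedosw → pigizedosw) add the prefix pi-.
So tamlektist → pitamlektist.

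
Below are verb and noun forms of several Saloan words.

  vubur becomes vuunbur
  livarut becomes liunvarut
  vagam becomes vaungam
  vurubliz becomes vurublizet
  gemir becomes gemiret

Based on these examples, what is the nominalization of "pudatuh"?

puundatuh

gemir and vubur both end in -r yet inflect differently (gemiret, vuunbur), so the final letter is not what conditions the rule; the last vowel is.
"pudatuh" has last vowel 'u'. The stems whose last vowel is 'u' (livarut → liunvarut, vubur → vuunbur) insert -un- after the first vowel.
So pudatuh → puundatuh.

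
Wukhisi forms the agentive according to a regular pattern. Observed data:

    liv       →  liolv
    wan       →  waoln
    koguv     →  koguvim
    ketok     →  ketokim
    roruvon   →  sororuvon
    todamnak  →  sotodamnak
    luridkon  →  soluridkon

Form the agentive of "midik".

liv and koguv both end in -v yet inflect differently (liolv, koguvim), so the final letter is not what conditions the rule; the number of vowels is.
"midik" has 2 vowels. The stems with 2 vowels (koguv → koguvim, ketok → ketokim) add -im.
So midik → midikim.

midikim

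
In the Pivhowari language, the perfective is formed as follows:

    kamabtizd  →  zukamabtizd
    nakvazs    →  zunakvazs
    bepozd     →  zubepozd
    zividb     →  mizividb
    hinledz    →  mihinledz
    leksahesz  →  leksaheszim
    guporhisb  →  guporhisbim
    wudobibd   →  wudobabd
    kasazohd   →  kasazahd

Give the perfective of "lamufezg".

hinledz and leksahesz both end in -z yet inflect differently (mihinledz, leksaheszim), so the final letter is not what conditions the rule; the second-to-last letter is.
"lamufezg" has second-to-last letter 'z'. The stems whose second-to-last letter is 'z' (kamabtizd → zukamabtizd, nakvazs → zunakvazs, bepozd → zubepozd) add the prefix zu-.
So lamufezg → zulamufezg.

zulamufezg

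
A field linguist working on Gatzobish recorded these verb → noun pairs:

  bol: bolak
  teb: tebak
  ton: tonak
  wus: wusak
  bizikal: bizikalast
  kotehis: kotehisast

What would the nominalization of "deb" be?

bol and bizikal both end in -l yet inflect differently (bolak, bizikalast), so the final letter is not what conditions the rule; the number of vowels is.
"deb" has 1 vowel. The stems with 1 vowel (bol → bolak, teb → tebak, ton → tonak) add -ak.
The other pattern: stems with 3 vowels add -ast.
So deb → debak.

debak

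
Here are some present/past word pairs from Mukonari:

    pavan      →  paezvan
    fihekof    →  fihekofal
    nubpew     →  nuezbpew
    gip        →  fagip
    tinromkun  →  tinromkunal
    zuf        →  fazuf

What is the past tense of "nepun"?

pavan and tinromkun both end in -n yet inflect differently (paezvan, tinromkunal), so the final letter is not what conditions the rule; the number of vowels is.
"nepun" has 2 vowels. The stems with 2 vowels (pavan → paezvan, nubpew → nuezbpew) insert -ez- after the first vowel.
The other patterns: stems with 1 vowel add the prefix fa-; stems with 3 vowels add -al.
So nepun → neezpun.

neezpun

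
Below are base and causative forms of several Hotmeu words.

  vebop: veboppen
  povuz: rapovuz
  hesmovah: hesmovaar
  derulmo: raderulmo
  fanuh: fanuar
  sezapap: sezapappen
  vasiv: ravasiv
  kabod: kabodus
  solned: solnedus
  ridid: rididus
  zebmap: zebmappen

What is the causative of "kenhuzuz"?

hesmovah and sezapap both have last vowel 'a' yet inflect differently (hesmovaar, sezapappen), so the last vowel is not what conditions the rule; the final letter is.
"kenhuzuz" ends in -z. The one such stem in the data (povuz → rapovuz) adds the prefix ra-, so the same rule applies.
So kenhuzuz → rakenhuzuz.

rakenhuzuz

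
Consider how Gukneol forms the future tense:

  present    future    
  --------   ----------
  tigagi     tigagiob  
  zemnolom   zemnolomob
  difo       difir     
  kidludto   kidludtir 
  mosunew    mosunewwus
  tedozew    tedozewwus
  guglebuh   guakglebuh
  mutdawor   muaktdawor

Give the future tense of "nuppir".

zemnolom and difo both have last vowel 'o' yet inflect differently (zemnolomob, difir), so the last vowel is not what conditions the rule; the final letter is.
"nuppir" ends in -r. The one such stem in the data (mutdawor → muaktdawor) inserts -ak- after the first vowel (as does guglebuh), so the same rule applies.
So nuppir → nuakppir.

nuakppir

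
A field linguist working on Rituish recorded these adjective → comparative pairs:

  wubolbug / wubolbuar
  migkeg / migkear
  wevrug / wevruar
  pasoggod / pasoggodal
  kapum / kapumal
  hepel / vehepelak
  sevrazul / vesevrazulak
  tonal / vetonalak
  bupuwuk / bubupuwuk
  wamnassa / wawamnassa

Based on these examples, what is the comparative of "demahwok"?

"demahwok" ends in -k. The one such stem in the data (bupuwuk → bubupuwuk) repeats the first consonant+vowel as a prefix (as does wamnassa), so the same rule applies.
The other patterns: stems ending in -g drop the final letter and add -ar; stems ending in -d or -m add -al; stems ending in -l add ve- … -ak around the stem.
So demahwok → dedemahwok.

dedemahwok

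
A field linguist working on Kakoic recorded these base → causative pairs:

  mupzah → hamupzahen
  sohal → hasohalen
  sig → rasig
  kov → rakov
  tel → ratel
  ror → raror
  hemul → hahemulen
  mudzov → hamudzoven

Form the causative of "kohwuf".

hakohwufen

hemul and tel both end in -l yet inflect differently (hahemulen, ratel), so the final letter is not what conditions the rule; the number of vowels is.
"kohwuf" has 2 vowels. The stems with 2 vowels (hemul → hahemulen, mudzov → hamudzoven, sohal → hasohalen) add ha- … -en around the stem.
So kohwuf → hakohwufen.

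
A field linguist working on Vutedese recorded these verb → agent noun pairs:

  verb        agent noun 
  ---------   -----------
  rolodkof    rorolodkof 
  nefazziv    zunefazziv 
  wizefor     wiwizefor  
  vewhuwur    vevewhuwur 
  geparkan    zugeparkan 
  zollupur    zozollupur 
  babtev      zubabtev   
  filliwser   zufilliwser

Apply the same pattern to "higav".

wizefor and filliwser both end in -r yet inflect differently (wiwizefor, zufilliwser), so the final letter is not what conditions the rule; the last vowel is.
"higav" has last vowel 'a'. The one such stem in the data (geparkan → zugeparkan) adds the prefix zu-, so the same rule applies.
The other pattern: stems whose last vowel is 'o' or 'u' repeat the first consonant+vowel as a prefix.
So higav → zuhigav.

zuhigav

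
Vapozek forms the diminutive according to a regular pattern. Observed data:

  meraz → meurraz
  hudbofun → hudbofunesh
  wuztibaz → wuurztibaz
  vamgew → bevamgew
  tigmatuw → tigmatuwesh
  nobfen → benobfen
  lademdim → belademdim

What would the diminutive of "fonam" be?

tigmatuw and vamgew both end in -w yet inflect differently (tigmatuwesh, bevamgew), so the final letter is not what conditions the rule; the last vowel is.
"fonam" has last vowel 'a'. The stems whose last vowel is 'a' (meraz → meurraz, wuztibaz → wuurztibaz) insert -ur- after the first vowel.
The other patterns: stems whose last vowel is 'u' add -esh; stems whose last vowel is 'e' or 'i' add the prefix be-.
So fonam → fournam.

fournam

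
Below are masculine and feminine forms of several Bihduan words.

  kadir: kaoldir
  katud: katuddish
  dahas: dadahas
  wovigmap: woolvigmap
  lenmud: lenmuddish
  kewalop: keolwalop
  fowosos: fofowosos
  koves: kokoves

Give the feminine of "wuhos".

fowosos and kewalop both have last vowel 'o' yet inflect differently (fofowosos, keolwalop), so the last vowel is not what conditions the rule; the final letter is.
"wuhos" ends in -s. The stems ending in -s (koves → kokoves, fowosos → fofowosos, dahas → dadahas) repeat the first consonant+vowel as a prefix.
The other patterns: stems ending in -d double the final consonant and add -ish; stems ending in -p or -r insert -ol- after the first vowel.
So wuhos → wuwuhos.

wuwuhos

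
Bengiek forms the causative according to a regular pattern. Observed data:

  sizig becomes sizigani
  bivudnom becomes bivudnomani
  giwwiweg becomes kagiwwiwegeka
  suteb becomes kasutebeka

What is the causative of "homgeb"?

kahomgebeka

"homgeb" has last vowel 'e'. The stems whose last vowel is 'e' (suteb → kasutebeka, giwwiweg → kagiwwiwegeka) add ka- … -eka around the stem.
The other pattern: stems whose last vowel is 'i' or 'o' add -ani.
So homgeb → kahomgebeka.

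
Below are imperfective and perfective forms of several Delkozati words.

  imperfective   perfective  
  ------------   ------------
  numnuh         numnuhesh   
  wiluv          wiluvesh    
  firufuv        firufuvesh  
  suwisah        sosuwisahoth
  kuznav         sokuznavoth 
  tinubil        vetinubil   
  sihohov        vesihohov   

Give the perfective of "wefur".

numnuh and suwisah both end in -h yet inflect differently (numnuhesh, sosuwisahoth), so the final letter is not what conditions the rule; the last vowel is.
"wefur" has last vowel 'u'. The stems whose last vowel is 'u' (numnuh → numnuhesh, wiluv → wiluvesh, firufuv → firufuvesh) add -esh.
So wefur → wefuresh.

wefuresh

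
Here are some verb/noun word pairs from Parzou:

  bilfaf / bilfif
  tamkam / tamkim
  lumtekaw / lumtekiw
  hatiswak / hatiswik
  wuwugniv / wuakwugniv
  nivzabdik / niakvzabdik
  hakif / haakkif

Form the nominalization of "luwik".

hatiswak and nivzabdik both end in -k yet inflect differently (hatiswik, niakvzabdik), so the final letter is not what conditions the rule; the last vowel is.
"luwik" has last vowel 'i'. The stems whose last vowel is 'i' (wuwugniv → wuakwugniv, nivzabdik → niakvzabdik, hakif → haakkif) insert -ak- after the first vowel.
The other pattern: stems whose last vowel is 'a' change the last vowel to 'i'.
So luwik → luakwik.

luakwik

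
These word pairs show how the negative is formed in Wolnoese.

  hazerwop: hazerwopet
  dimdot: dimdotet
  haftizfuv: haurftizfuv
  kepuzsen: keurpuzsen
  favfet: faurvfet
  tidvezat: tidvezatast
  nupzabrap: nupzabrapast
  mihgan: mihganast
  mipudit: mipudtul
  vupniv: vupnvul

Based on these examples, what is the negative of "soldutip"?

"soldutip" has last vowel 'i'. The stems whose last vowel is 'i' (mipudit → mipudtul, vupniv → vupnvul) delete the last vowel and add -ul.
The other patterns: stems whose last vowel is 'o' add -et; stems whose last vowel is 'e' or 'u' insert -ur- after the first vowel; stems whose last vowel is 'a' add -ast.
So soldutip → soldutpul.

soldutpul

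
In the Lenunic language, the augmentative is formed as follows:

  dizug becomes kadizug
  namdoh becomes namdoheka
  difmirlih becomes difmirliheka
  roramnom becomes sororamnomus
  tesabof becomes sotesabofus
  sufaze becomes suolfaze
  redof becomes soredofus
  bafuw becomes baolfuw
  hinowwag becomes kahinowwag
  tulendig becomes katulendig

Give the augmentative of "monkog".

roramnom and namdoh both have last vowel 'o' yet inflect differently (sororamnomus, namdoheka), so the last vowel is not what conditions the rule; the final letter is.
"monkog" ends in -g. The stems ending in -g (dizug → kadizug, tulendig → katulendig, hinowwag → kahinowwag) add the prefix ka-.
The other patterns: stems ending in -f or -m add so- … -us around the stem; stems ending in -h add -eka; stems ending in -e or -w insert -ol- after the first vowel.
So monkog → kamonkog.

kamonkog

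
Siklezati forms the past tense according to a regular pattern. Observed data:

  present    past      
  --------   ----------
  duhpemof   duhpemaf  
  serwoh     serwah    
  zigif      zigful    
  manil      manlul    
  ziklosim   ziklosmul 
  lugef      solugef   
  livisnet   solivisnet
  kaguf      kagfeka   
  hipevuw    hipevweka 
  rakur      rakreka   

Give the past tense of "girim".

girmul

"girim" has last vowel 'i'. The stems whose last vowel is 'i' (zigif → zigful, manil → manlul, ziklosim → ziklosmul) delete the last vowel and add -ul.
So girim → girmul.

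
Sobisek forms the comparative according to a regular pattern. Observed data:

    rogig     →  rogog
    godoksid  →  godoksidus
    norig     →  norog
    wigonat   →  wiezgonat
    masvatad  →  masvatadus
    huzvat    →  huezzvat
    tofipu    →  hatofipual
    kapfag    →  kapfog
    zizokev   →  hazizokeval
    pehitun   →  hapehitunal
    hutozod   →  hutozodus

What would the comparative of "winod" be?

winodus

godoksid and norig both have last vowel 'i' yet inflect differently (godoksidus, norog), so the last vowel is not what conditions the rule; the final letter is.
"winod" ends in -d. The stems ending in -d (godoksid → godoksidus, masvatad → masvatadus, hutozod → hutozodus) add -us.
The other patterns: stems ending in -g change the last vowel to 'o'; stems ending in -t insert -ez- after the first vowel; stems ending in -n, -u or -v add ha- … -al around the stem.
So winod → winodus.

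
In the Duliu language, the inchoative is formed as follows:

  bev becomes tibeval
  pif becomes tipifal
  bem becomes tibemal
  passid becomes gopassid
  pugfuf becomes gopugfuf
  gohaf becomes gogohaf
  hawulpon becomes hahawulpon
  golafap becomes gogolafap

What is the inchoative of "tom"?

pif and pugfuf both end in -f yet inflect differently (tipifal, gopugfuf), so the final letter is not what conditions the rule; the number of vowels is.
"tom" has 1 vowel. The stems with 1 vowel (bev → tibeval, pif → tipifal, bem → tibemal) add ti- … -al around the stem.
So tom → titomal.

titomal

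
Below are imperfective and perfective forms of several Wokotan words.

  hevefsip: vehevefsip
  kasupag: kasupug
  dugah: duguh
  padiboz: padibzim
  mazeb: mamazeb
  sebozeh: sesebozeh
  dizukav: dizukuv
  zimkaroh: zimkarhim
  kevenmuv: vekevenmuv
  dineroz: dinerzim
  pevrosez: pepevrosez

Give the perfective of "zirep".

"zirep" has last vowel 'e'. The stems whose last vowel is 'e' (sebozeh → sesebozeh, pevrosez → pepevrosez, mazeb → mamazeb) repeat the first consonant+vowel as a prefix.
So zirep → zizirep.

zizirep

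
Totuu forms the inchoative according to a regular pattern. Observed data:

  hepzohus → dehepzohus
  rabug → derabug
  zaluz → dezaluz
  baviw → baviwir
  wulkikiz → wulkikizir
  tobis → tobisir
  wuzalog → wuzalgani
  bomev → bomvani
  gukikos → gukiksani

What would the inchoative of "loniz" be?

lonizir

"loniz" has last vowel 'i'. The stems whose last vowel is 'i' (baviw → baviwir, wulkikiz → wulkikizir, tobis → tobisir) add -ir.
The other patterns: stems whose last vowel is 'u' add the prefix de-; stems whose last vowel is 'e' or 'o' delete the last vowel and add -ani.
So loniz → lonizir.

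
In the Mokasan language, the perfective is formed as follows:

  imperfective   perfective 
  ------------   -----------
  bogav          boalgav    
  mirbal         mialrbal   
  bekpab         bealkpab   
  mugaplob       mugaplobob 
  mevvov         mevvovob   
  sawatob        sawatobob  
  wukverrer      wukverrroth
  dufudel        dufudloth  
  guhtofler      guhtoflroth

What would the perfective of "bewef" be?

bewfoth

bekpab and mugaplob both end in -b yet inflect differently (bealkpab, mugaplobob), so the final letter is not what conditions the rule; the last vowel is.
"bewef" has last vowel 'e'. The stems whose last vowel is 'e' (wukverrer → wukverrroth, dufudel → dufudloth, guhtofler → guhtoflroth) delete the last vowel and add -oth.
The other patterns: stems whose last vowel is 'a' insert -al- after the first vowel; stems whose last vowel is 'o' add -ob.
So bewef → bewfoth.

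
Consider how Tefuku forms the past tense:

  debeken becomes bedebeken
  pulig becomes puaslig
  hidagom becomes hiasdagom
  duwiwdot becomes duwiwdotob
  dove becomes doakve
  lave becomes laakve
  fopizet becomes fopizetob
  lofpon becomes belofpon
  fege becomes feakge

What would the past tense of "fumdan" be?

befumdan

fopizet and lave both have last vowel 'e' yet inflect differently (fopizetob, laakve), so the last vowel is not what conditions the rule; the final letter is.
"fumdan" ends in -n. The stems ending in -n (debeken → bedebeken, lofpon → belofpon) add the prefix be-.
So fumdan → befumdan.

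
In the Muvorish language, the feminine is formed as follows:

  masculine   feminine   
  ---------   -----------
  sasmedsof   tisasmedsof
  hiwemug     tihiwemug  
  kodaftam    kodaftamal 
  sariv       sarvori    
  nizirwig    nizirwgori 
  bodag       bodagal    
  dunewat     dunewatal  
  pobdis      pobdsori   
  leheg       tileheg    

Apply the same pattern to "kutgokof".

bodag and nizirwig both end in -g yet inflect differently (bodagal, nizirwgori), so the final letter is not what conditions the rule; the last vowel is.
"kutgokof" has last vowel 'o'. The one such stem in the data (sasmedsof → tisasmedsof) adds the prefix ti-, so the same rule applies.
The other patterns: stems whose last vowel is 'a' add -al; stems whose last vowel is 'i' delete the last vowel and add -ori.
So kutgokof → tikutgokof.

tikutgokof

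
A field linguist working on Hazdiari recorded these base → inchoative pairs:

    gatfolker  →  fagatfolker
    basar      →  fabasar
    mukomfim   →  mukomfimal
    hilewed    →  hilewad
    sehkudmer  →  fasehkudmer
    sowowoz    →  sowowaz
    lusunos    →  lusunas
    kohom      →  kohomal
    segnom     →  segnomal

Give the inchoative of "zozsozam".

gatfolker and hilewed both have last vowel 'e' yet inflect differently (fagatfolker, hilewad), so the last vowel is not what conditions the rule; the final letter is.
"zozsozam" ends in -m. The stems ending in -m (mukomfim → mukomfimal, kohom → kohomal, segnom → segnomal) add -al.
The other patterns: stems ending in -r add the prefix fa-; stems ending in -d, -s or -z change the last vowel to 'a'.
So zozsozam → zozsozamal.

zozsozamal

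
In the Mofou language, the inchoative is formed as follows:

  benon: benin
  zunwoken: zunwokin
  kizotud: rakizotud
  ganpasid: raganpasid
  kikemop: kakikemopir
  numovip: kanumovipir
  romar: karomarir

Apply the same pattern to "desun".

benon and kikemop both have last vowel 'o' yet inflect differently (benin, kakikemopir), so the last vowel is not what conditions the rule; the final letter is.
"desun" ends in -n. The stems ending in -n (benon → benin, zunwoken → zunwokin) change the last vowel to 'i'.
The other patterns: stems ending in -d add the prefix ra-; stems ending in -p or -r add ka- … -ir around the stem.
So desun → desin.

desin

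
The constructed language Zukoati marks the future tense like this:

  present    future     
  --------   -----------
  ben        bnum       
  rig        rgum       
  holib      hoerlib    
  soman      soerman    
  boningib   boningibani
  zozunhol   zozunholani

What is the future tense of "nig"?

ben and soman both end in -n yet inflect differently (bnum, soerman), so the final letter is not what conditions the rule; the number of vowels is.
"nig" has 1 vowel. The stems with 1 vowel (ben → bnum, rig → rgum) delete the last vowel and add -um.
The other patterns: stems with 2 vowels insert -er- after the first vowel; stems with 3 vowels add -ani.
So nig → ngum.

ngum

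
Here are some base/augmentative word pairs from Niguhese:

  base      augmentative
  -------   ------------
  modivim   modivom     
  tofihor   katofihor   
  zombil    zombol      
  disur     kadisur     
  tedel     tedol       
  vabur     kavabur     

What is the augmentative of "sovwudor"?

tofihor and tedel both begin with t- yet inflect differently (katofihor, tedol), so the first letter is not what conditions the rule; the final letter is.
"sovwudor" ends in -r. The stems ending in -r (disur → kadisur, vabur → kavabur, tofihor → katofihor) add the prefix ka-.
The other pattern: stems ending in -l or -m change the last vowel to 'o'.
So sovwudor → kasovwudor.

kasovwudor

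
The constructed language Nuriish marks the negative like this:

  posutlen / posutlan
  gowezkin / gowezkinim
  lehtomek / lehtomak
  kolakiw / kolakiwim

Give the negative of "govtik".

posutlen and gowezkin both end in -n yet inflect differently (posutlan, gowezkinim), so the final letter is not what conditions the rule; the last vowel is.
"govtik" has last vowel 'i'. The stems whose last vowel is 'i' (gowezkin → gowezkinim, kolakiw → kolakiwim) add -im.
The other pattern: stems whose last vowel is 'e' change the last vowel to 'a'.
So govtik → govtikim.

govtikim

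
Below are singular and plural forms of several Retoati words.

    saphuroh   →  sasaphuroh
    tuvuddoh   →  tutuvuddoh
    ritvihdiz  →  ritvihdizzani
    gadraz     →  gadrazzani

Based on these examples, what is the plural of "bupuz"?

saphuroh and ritvihdiz both have 3 vowels yet inflect differently (sasaphuroh, ritvihdizzani), so the number of vowels is not what conditions the rule; the final letter is.
"bupuz" ends in -z. The stems ending in -z (ritvihdiz → ritvihdizzani, gadraz → gadrazzani) double the final consonant and add -ani.
So bupuz → bupuzzani.

bupuzzani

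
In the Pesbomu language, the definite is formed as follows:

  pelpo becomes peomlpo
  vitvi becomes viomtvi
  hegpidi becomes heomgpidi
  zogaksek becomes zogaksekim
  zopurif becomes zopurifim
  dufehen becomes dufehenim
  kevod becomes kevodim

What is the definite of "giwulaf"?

zopurif and vitvi both have last vowel 'i' yet inflect differently (zopurifim, viomtvi), so the last vowel is not what conditions the rule; whether the stem ends in a vowel or a consonant is.
"giwulaf" ends in a consonant. The stems ending in a consonant (zopurif → zopurifim, kevod → kevodim, dufehen → dufehenim) add -im.
The other pattern: stems ending in a vowel insert -om- after the first vowel.
So giwulaf → giwulafim.

giwulafim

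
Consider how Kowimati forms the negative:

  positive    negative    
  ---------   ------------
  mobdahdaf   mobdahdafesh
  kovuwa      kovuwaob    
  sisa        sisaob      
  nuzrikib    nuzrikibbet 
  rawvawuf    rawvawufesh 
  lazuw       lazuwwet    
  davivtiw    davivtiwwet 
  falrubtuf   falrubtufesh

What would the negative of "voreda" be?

voredaob

mobdahdaf and kovuwa both have last vowel 'a' yet inflect differently (mobdahdafesh, kovuwaob), so the last vowel is not what conditions the rule; the final letter is.
"voreda" ends in -a. The stems ending in -a (kovuwa → kovuwaob, sisa → sisaob) add -ob.
So voreda → voredaob.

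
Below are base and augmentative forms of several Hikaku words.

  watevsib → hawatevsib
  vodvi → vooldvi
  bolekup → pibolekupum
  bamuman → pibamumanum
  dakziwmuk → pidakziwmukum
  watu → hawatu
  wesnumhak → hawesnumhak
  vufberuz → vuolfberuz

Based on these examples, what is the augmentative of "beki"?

wesnumhak and dakziwmuk both end in -k yet inflect differently (hawesnumhak, pidakziwmukum), so the final letter is not what conditions the rule; the first letter is.
"beki" begins with b-. The stems beginning with b- (bamuman → pibamumanum, bolekup → pibolekupum) add pi- … -um around the stem.
The other patterns: stems beginning with w- add the prefix ha-; stems beginning with v- insert -ol- after the first vowel.
So beki → pibekium.

pibekium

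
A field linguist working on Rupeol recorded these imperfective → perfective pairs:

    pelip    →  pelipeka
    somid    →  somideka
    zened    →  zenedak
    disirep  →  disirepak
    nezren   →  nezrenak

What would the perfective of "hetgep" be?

somid and zened both end in -d yet inflect differently (somideka, zenedak), so the final letter is not what conditions the rule; the last vowel is.
"hetgep" has last vowel 'e'. The stems whose last vowel is 'e' (zened → zenedak, disirep → disirepak, nezren → nezrenak) add -ak.
So hetgep → hetgepak.

hetgepak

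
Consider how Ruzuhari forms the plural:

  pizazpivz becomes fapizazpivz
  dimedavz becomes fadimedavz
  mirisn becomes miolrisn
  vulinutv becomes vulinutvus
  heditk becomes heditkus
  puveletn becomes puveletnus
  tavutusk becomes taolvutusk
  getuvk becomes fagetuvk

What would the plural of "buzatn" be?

buzatnus

getuvk and tavutusk both end in -k yet inflect differently (fagetuvk, taolvutusk), so the final letter is not what conditions the rule; the second-to-last letter is.
"buzatn" has second-to-last letter 't'. The stems whose second-to-last letter is 't' (puveletn → puveletnus, heditk → heditkus, vulinutv → vulinutvus) add -us.
The other patterns: stems whose second-to-last letter is 'v' add the prefix fa-; stems whose second-to-last letter is 's' insert -ol- after the first vowel.
So buzatn → buzatnus.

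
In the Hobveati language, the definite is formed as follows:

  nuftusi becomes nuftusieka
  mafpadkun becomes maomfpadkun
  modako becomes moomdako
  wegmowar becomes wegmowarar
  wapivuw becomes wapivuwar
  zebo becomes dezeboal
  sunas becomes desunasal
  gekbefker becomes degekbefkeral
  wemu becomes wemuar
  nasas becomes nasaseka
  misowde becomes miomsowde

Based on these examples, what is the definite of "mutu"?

muomtu

wegmowar and gekbefker both end in -r yet inflect differently (wegmowarar, degekbefkeral), so the final letter is not what conditions the rule; the first letter is.
"mutu" begins with m-. The stems beginning with m- (mafpadkun → maomfpadkun, misowde → miomsowde, modako → moomdako) insert -om- after the first vowel.
The other patterns: stems beginning with n- add -eka; stems beginning with w- add -ar; stems beginning with g-, s- or z- add de- … -al around the stem.
So mutu → muomtu.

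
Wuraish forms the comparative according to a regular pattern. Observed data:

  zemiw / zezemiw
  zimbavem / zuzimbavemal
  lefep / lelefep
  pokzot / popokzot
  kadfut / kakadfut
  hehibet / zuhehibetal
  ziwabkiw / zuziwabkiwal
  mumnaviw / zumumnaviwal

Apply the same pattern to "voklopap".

zemiw and mumnaviw both end in -w yet inflect differently (zezemiw, zumumnaviwal), so the final letter is not what conditions the rule; the number of vowels is.
"voklopap" has 3 vowels. The stems with 3 vowels (mumnaviw → zumumnaviwal, ziwabkiw → zuziwabkiwal, hehibet → zuhehibetal) add zu- … -al around the stem.
So voklopap → zuvoklopapal.

zuvoklopapal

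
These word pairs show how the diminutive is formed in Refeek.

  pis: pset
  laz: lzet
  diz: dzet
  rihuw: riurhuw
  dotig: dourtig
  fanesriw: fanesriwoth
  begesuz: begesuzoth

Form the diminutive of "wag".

wget

"wag" has 1 vowel. The stems with 1 vowel (pis → pset, laz → lzet, diz → dzet) delete the last vowel and add -et.
So wag → wget.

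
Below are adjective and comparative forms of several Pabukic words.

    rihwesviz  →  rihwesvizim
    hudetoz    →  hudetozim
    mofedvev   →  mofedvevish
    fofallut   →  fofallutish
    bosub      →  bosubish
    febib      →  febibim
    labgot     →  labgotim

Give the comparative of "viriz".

bosub and febib both end in -b yet inflect differently (bosubish, febibim), so the final letter is not what conditions the rule; the last vowel is.
"viriz" has last vowel 'i'. The stems whose last vowel is 'i' (rihwesviz → rihwesvizim, febib → febibim) add -im.
So viriz → virizim.

virizim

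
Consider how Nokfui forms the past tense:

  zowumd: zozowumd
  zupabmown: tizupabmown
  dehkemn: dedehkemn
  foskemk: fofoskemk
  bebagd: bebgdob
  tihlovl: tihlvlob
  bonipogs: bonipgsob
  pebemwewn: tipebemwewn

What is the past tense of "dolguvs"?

zupabmown and dehkemn both end in -n yet inflect differently (tizupabmown, dedehkemn), so the final letter is not what conditions the rule; the second-to-last letter is.
"dolguvs" has second-to-last letter 'v'. The one such stem in the data (tihlovl → tihlvlob) deletes the last vowel and adds -ob (as do bonipogs, bebagd), so the same rule applies.
So dolguvs → dolgvsob.

dolgvsob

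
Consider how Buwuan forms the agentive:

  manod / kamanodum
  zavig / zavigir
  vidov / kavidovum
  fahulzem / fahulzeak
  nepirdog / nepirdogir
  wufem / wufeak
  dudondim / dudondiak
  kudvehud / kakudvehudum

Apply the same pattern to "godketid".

kagodketidum

dudondim and zavig both have last vowel 'i' yet inflect differently (dudondiak, zavigir), so the last vowel is not what conditions the rule; the final letter is.
"godketid" ends in -d. The stems ending in -d (manod → kamanodum, kudvehud → kakudvehudum) add ka- … -um around the stem.
So godketid → kagodketidum.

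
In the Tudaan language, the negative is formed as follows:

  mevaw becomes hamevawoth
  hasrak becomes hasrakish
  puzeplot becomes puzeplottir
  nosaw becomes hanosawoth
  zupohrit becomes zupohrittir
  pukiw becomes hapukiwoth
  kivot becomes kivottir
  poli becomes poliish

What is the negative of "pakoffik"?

pakoffikish

zupohrit and pukiw both have last vowel 'i' yet inflect differently (zupohrittir, hapukiwoth), so the last vowel is not what conditions the rule; the final letter is.
"pakoffik" ends in -k. The one such stem in the data (hasrak → hasrakish) adds -ish, so the same rule applies.
The other patterns: stems ending in -t double the final consonant and add -ir; stems ending in -w add ha- … -oth around the stem.
So pakoffik → pakoffikish.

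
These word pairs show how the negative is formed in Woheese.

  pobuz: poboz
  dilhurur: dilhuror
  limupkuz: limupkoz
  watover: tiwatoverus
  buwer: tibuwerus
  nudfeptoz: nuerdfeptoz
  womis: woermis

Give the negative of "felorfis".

feerlorfis

dilhurur and watover both end in -r yet inflect differently (dilhuror, tiwatoverus), so the final letter is not what conditions the rule; the last vowel is.
"felorfis" has last vowel 'i'. The one such stem in the data (womis → woermis) inserts -er- after the first vowel (as does nudfeptoz), so the same rule applies.
The other patterns: stems whose last vowel is 'u' change the last vowel to 'o'; stems whose last vowel is 'e' add ti- … -us around the stem.
So felorfis → feerlorfis.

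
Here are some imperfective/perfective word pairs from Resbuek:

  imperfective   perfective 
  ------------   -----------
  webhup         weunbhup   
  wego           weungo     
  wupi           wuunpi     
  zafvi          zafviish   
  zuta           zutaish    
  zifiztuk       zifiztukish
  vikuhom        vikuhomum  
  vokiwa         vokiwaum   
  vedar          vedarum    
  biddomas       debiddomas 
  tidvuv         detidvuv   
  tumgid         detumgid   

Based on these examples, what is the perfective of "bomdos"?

debomdos

"bomdos" begins with b-. The one such stem in the data (biddomas → debiddomas) adds the prefix de-, so the same rule applies.
So bomdos → debomdos.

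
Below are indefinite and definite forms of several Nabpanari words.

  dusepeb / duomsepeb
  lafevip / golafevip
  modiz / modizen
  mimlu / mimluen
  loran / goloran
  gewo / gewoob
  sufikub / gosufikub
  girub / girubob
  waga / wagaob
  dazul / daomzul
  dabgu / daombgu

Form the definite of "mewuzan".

dusepeb and girub both end in -b yet inflect differently (duomsepeb, girubob), so the final letter is not what conditions the rule; the first letter is.
"mewuzan" begins with m-. The stems beginning with m- (mimlu → mimluen, modiz → modizen) add -en.
The other patterns: stems beginning with d- insert -om- after the first vowel; stems beginning with g- or w- add -ob; stems beginning with l- or s- add the prefix go-.
So mewuzan → mewuzanen.

mewuzanen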